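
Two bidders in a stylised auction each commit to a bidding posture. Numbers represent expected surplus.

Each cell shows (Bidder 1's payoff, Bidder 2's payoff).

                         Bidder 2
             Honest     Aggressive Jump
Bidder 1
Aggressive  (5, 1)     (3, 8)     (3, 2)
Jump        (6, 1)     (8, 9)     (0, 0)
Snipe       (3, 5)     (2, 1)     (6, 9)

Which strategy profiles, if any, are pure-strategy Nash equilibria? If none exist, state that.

The pure Nash equilibria are (Jump, Aggressive) and (Snipe, Jump).

Mark each player's best response to every combination of opponents' strategies; a profile where every player is best-responding is a pure Nash equilibrium.
Bidder 1 against Honest: payoffs 5, 6, 3 → best response Jump.
Bidder 1 against Aggressive: payoffs 3, 8, 2 → best response Jump.
Bidder 1 against Jump: payoffs 3, 0, 6 → best response Snipe.
Bidder 2 against Aggressive: payoffs 1, 8, 2 → best response Aggressive.
Bidder 2 against Jump: payoffs 1, 9, 0 → best response Aggressive.
Bidder 2 against Snipe: payoffs 5, 1, 9 → best response Jump.
Mutual best responses: (Jump, Aggressive); (Snipe, Jump).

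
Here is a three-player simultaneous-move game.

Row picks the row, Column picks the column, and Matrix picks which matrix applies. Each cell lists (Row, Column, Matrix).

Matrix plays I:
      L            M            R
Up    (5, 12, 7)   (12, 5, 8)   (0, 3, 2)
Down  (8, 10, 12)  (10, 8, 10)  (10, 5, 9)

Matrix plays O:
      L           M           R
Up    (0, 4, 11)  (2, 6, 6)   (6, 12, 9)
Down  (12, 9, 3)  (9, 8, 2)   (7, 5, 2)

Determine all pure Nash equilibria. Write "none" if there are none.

(Down, L, I)

(Up, L, I): Row can switch to Down (5 → 8). Not NE.
(Up, L, O): Row can switch to Down (0 → 12). Not NE.
(Up, M, I): Column can switch to L (5 → 12). Not NE.
(Up, M, O): Row can switch to Down (2 → 9). Not NE.
(Up, R, I): Row can switch to Down (0 → 10). Not NE.
(Up, R, O): Row can switch to Down (6 → 7). Not NE.
(Down, L, I): Row gets 8, best alternative 5; Column gets 10, best alternative 8; Matrix gets 12, best alternative 3. No profitable deviation — NE.
(Down, L, O): Matrix can switch to I (3 → 12). Not NE.
(Down, M, I): Row can switch to Up (10 → 12). Not NE.
(The remaining 3 profiles each have a profitable deviation by the same check.)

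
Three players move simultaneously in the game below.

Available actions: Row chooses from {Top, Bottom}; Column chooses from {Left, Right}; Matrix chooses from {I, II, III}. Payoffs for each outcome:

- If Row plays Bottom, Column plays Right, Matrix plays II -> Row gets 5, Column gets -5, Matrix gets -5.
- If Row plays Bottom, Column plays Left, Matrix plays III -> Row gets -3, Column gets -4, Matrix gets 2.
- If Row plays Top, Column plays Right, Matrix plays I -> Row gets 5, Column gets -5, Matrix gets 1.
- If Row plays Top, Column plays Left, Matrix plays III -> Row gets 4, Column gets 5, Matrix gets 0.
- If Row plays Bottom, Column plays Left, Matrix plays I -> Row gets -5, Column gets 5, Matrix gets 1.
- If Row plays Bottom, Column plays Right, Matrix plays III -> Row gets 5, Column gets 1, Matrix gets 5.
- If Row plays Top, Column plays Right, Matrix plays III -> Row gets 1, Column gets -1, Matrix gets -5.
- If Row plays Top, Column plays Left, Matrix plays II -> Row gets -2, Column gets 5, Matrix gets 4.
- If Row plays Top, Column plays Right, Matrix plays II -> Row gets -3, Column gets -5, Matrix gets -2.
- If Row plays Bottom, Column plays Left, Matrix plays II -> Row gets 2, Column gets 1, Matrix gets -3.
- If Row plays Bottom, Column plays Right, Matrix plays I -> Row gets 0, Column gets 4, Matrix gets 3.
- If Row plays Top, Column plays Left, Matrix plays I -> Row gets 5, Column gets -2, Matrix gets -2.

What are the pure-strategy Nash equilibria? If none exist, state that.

The unique pure-strategy Nash equilibrium is (Bottom, Right, III).

For each player, find the best response to each opponent profile; mutual best responses are the pure NE.
Row against (Left, I): payoffs 5, -5 → best response Top.
Row against (Left, II): payoffs -2, 2 → best response Bottom.
Row against (Left, III): payoffs 4, -3 → best response Top.
Row against (Right, I): payoffs 5, 0 → best response Top.
Row against (Right, II): payoffs -3, 5 → best response Bottom.
Row against (Right, III): payoffs 1, 5 → best response Bottom.
Column against (Top, I): payoffs -2, -5 → best response Left.
Column against (Top, II): payoffs 5, -5 → best response Left.
Column against (Top, III): payoffs 5, -1 → best response Left.
Column against (Bottom, I): payoffs 5, 4 → best response Left.
Column against (Bottom, II): payoffs 1, -5 → best response Left.
Column against (Bottom, III): payoffs -4, 1 → best response Right.
Matrix against (Top, Left): payoffs -2, 4, 0 → best response II.
Matrix against (Top, Right): payoffs 1, -2, -5 → best response I.
Matrix against (Bottom, Left): payoffs 1, -3, 2 → best response III.
Matrix against (Bottom, Right): payoffs 3, -5, 5 → best response III.
Mutual best responses: (Bottom, Right, III).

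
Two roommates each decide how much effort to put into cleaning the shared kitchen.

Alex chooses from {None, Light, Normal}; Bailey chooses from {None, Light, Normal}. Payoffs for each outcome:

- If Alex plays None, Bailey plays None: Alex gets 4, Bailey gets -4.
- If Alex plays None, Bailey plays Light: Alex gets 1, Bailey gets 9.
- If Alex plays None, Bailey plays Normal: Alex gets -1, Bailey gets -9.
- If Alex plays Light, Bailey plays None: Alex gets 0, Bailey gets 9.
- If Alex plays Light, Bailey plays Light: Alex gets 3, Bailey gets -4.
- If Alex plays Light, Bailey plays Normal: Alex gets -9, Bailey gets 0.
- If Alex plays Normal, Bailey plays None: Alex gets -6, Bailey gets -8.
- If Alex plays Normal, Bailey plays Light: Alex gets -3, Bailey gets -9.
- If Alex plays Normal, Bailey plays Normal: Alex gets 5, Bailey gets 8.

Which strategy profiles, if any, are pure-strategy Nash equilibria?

Alex against None: payoffs 4, 0, -6 → best response None.
Alex against Light: payoffs 1, 3, -3 → best response Light.
Alex against Normal: payoffs -1, -9, 5 → best response Normal.
Bailey against None: payoffs -4, 9, -9 → best response Light.
Bailey against Light: payoffs 9, -4, 0 → best response None.
Bailey against Normal: payoffs -8, -9, 8 → best response Normal.
Mutual best responses: (Normal, Normal).

(Normal, Normal)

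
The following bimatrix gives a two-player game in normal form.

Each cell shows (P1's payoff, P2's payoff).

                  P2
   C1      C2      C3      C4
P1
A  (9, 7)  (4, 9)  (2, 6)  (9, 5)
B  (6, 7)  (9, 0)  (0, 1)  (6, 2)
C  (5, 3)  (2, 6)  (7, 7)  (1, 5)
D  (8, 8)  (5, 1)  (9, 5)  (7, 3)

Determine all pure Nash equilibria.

P1 against C1: payoffs 9, 6, 5, 8 → best response A.
P1 against C2: payoffs 4, 9, 2, 5 → best response B.
P1 against C3: payoffs 2, 0, 7, 9 → best response D.
P1 against C4: payoffs 9, 6, 1, 7 → best response A.
P2 against A: payoffs 7, 9, 6, 5 → best response C2.
P2 against B: payoffs 7, 0, 1, 2 → best response C1.
P2 against C: payoffs 3, 6, 7, 5 → best response C3.
P2 against D: payoffs 8, 1, 5, 3 → best response C1.
No profile is a mutual best response for all players.

There is no pure-strategy Nash equilibrium.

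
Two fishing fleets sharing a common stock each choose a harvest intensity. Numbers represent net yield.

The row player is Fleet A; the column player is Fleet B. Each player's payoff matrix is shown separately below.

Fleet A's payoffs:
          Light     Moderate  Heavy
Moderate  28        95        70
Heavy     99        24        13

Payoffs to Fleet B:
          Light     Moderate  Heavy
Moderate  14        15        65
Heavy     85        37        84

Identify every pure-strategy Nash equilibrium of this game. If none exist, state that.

(Moderate, Light): Fleet A can switch to Heavy (28 → 99). Not NE.
(Moderate, Moderate): Fleet B can switch to Heavy (15 → 65). Not NE.
(Moderate, Heavy): Fleet A gets 70, best alternative 13; Fleet B gets 65, best alternative 15. No profitable deviation — NE.
(Heavy, Light): Fleet A gets 99, best alternative 28; Fleet B gets 85, best alternative 84. No profitable deviation — NE.
(Heavy, Moderate): Fleet A can switch to Moderate (24 → 95). Not NE.
(Heavy, Heavy): Fleet A can switch to Moderate (13 → 70). Not NE.

The pure Nash equilibria are (Moderate, Heavy), (Heavy, Light).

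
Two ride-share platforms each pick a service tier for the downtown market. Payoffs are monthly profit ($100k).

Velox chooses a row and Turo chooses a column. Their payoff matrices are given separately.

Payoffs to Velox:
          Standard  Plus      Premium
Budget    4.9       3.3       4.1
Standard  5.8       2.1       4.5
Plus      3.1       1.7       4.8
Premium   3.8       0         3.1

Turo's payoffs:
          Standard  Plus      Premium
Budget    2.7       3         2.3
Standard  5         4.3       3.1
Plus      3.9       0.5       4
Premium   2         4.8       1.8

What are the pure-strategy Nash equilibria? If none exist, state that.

The pure Nash equilibria are (Budget, Plus), (Standard, Standard), (Plus, Premium).

Mark each player's best response to every combination of opponents' strategies; a profile where every player is best-responding is a pure Nash equilibrium.
Velox against Standard: payoffs 4.9, 5.8, 3.1, 3.8 → best response Standard.
Velox against Plus: payoffs 3.3, 2.1, 1.7, 0 → best response Budget.
Velox against Premium: payoffs 4.1, 4.5, 4.8, 3.1 → best response Plus.
Turo against Budget: payoffs 2.7, 3, 2.3 → best response Plus.
Turo against Standard: payoffs 5, 4.3, 3.1 → best response Standard.
Turo against Plus: payoffs 3.9, 0.5, 4 → best response Premium.
Turo against Premium: payoffs 2, 4.8, 1.8 → best response Plus.
Mutual best responses: (Budget, Plus); (Standard, Standard); (Plus, Premium).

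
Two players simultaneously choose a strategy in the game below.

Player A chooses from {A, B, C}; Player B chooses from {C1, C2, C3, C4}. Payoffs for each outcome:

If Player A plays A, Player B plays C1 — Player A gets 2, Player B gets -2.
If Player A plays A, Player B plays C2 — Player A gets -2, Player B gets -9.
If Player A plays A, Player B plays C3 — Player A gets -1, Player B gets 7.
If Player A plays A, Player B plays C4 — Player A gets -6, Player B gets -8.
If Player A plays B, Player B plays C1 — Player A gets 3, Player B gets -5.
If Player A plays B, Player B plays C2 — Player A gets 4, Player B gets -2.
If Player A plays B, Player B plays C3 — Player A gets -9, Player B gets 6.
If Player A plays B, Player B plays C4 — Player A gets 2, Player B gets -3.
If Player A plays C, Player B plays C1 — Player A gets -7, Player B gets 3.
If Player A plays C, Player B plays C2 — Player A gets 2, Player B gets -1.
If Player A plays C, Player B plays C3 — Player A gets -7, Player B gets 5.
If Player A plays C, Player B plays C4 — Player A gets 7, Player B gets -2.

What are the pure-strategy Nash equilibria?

Pure NE: (A, C3)

Mark each player's best response to every combination of opponents' strategies; a profile where every player is best-responding is a pure Nash equilibrium.
Player A against C1: payoffs 2, 3, -7 → best response B.
Player A against C2: payoffs -2, 4, 2 → best response B.
Player A against C3: payoffs -1, -9, -7 → best response A.
Player A against C4: payoffs -6, 2, 7 → best response C.
Player B against A: payoffs -2, -9, 7, -8 → best response C3.
Player B against B: payoffs -5, -2, 6, -3 → best response C3.
Player B against C: payoffs 3, -1, 5, -2 → best response C3.
Mutual best responses: (A, C3).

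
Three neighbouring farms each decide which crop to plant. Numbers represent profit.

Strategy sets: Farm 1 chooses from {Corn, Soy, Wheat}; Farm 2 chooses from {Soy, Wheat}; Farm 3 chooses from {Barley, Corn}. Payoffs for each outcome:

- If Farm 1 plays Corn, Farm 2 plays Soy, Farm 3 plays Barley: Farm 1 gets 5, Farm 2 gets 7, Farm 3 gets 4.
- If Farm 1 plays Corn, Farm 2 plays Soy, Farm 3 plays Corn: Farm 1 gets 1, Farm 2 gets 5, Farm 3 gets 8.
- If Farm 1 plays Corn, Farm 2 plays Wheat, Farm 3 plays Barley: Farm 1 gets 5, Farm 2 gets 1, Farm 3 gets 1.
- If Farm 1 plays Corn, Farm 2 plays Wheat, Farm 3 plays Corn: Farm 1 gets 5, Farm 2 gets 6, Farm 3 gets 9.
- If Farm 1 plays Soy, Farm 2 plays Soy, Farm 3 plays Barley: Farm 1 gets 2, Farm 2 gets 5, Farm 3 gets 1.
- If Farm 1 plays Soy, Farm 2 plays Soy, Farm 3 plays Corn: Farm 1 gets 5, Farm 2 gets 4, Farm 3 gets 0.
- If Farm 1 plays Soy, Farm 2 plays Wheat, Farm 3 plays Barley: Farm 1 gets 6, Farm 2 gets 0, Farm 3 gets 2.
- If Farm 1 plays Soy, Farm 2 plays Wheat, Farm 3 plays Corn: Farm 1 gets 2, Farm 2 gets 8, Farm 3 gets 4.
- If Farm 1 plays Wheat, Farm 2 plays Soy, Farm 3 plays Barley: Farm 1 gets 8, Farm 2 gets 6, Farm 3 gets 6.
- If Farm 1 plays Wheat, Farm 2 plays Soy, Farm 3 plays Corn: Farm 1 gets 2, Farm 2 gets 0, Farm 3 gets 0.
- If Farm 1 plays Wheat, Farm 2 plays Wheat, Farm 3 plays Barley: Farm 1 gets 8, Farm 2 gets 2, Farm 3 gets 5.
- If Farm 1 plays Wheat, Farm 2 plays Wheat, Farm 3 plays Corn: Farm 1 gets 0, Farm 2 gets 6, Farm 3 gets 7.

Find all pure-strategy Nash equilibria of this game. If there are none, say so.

Farm 1 against (Soy, Barley): payoffs 5, 2, 8 → best response Wheat.
Farm 1 against (Soy, Corn): payoffs 1, 5, 2 → best response Soy.
Farm 1 against (Wheat, Barley): payoffs 5, 6, 8 → best response Wheat.
Farm 1 against (Wheat, Corn): payoffs 5, 2, 0 → best response Corn.
Farm 2 against (Corn, Barley): payoffs 7, 1 → best response Soy.
Farm 2 against (Corn, Corn): payoffs 5, 6 → best response Wheat.
Farm 2 against (Soy, Barley): payoffs 5, 0 → best response Soy.
Farm 2 against (Soy, Corn): payoffs 4, 8 → best response Wheat.
Farm 2 against (Wheat, Barley): payoffs 6, 2 → best response Soy.
Farm 2 against (Wheat, Corn): payoffs 0, 6 → best response Wheat.
Farm 3 against (Corn, Soy): payoffs 4, 8 → best response Corn.
Farm 3 against (Corn, Wheat): payoffs 1, 9 → best response Corn.
Farm 3 against (Soy, Soy): payoffs 1, 0 → best response Barley.
Farm 3 against (Soy, Wheat): payoffs 2, 4 → best response Corn.
Farm 3 against (Wheat, Soy): payoffs 6, 0 → best response Barley.
Farm 3 against (Wheat, Wheat): payoffs 5, 7 → best response Corn.
Mutual best responses: (Corn, Wheat, Corn); (Wheat, Soy, Barley).

(Corn, Wheat, Corn) and (Wheat, Soy, Barley)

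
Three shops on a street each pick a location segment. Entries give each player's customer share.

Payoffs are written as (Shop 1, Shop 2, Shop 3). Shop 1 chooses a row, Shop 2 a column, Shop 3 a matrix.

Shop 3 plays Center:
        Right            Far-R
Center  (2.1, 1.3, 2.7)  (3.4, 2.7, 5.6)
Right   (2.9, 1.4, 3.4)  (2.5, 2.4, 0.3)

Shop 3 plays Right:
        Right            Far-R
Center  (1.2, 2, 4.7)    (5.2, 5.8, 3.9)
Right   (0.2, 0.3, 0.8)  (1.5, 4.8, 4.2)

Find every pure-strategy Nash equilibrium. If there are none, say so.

(Center, Far-R, Center)

Shop 1 against (Right, Center): payoffs 2.1, 2.9 → best response Right.
Shop 1 against (Right, Right): payoffs 1.2, 0.2 → best response Center.
Shop 1 against (Far-R, Center): payoffs 3.4, 2.5 → best response Center.
Shop 1 against (Far-R, Right): payoffs 5.2, 1.5 → best response Center.
Shop 2 against (Center, Center): payoffs 1.3, 2.7 → best response Far-R.
Shop 2 against (Center, Right): payoffs 2, 5.8 → best response Far-R.
Shop 2 against (Right, Center): payoffs 1.4, 2.4 → best response Far-R.
Shop 2 against (Right, Right): payoffs 0.3, 4.8 → best response Far-R.
Shop 3 against (Center, Right): payoffs 2.7, 4.7 → best response Right.
Shop 3 against (Center, Far-R): payoffs 5.6, 3.9 → best response Center.
Shop 3 against (Right, Right): payoffs 3.4, 0.8 → best response Center.
Shop 3 against (Right, Far-R): payoffs 0.3, 4.2 → best response Right.
Mutual best responses: (Center, Far-R, Center).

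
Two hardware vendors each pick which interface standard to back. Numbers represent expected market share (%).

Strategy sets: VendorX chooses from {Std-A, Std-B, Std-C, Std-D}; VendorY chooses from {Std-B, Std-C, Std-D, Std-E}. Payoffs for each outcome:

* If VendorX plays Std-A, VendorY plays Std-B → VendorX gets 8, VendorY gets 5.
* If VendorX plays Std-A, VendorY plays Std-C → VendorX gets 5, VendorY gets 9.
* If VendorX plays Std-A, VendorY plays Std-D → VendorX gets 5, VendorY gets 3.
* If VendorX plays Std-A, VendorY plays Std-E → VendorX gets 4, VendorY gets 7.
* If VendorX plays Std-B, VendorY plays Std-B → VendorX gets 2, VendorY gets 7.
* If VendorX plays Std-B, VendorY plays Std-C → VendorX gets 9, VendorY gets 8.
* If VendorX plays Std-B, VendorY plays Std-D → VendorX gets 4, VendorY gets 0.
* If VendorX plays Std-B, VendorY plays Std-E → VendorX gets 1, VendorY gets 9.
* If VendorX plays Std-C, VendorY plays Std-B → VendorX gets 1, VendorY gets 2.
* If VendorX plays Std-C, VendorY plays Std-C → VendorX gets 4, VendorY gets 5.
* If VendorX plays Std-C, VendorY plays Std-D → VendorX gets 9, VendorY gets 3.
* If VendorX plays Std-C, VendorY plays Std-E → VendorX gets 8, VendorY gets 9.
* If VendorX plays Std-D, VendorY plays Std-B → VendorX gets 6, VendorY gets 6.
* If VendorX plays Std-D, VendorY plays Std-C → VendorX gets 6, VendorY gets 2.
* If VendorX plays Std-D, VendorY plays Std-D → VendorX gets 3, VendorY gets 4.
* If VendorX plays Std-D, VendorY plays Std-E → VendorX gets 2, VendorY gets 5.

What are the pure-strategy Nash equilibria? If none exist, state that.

VendorX against Std-B: payoffs 8, 2, 1, 6 → best response Std-A.
VendorX against Std-C: payoffs 5, 9, 4, 6 → best response Std-B.
VendorX against Std-D: payoffs 5, 4, 9, 3 → best response Std-C.
VendorX against Std-E: payoffs 4, 1, 8, 2 → best response Std-C.
VendorY against Std-A: payoffs 5, 9, 3, 7 → best response Std-C.
VendorY against Std-B: payoffs 7, 8, 0, 9 → best response Std-E.
VendorY against Std-C: payoffs 2, 5, 3, 9 → best response Std-E.
VendorY against Std-D: payoffs 6, 2, 4, 5 → best response Std-B.
Mutual best responses: (Std-C, Std-E).

(Std-C, Std-E)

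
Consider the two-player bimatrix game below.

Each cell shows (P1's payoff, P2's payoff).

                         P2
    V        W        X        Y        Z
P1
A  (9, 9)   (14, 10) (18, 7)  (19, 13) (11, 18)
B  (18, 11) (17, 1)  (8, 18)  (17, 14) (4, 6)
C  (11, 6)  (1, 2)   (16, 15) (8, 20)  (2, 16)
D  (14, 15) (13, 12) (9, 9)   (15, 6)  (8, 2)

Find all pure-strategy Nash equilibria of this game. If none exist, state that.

(A, V): P1 can switch to B (9 → 18). Not NE.
(A, W): P1 can switch to B (14 → 17). Not NE.
(A, X): P2 can switch to V (7 → 9). Not NE.
(A, Y): P2 can switch to Z (13 → 18). Not NE.
(A, Z): P1 gets 11, best alternative 8; P2 gets 18, best alternative 13. No profitable deviation — NE.
(B, V): P2 can switch to X (11 → 18). Not NE.
(B, W): P2 can switch to V (1 → 11). Not NE.
(B, X): P1 can switch to A (8 → 18). Not NE.
(B, Y): P1 can switch to A (17 → 19). Not NE.
(B, Z): P1 can switch to A (4 → 11). Not NE.
(C, V): P1 can switch to B (11 → 18). Not NE.
(The remaining 9 profiles each have a profitable deviation by the same check.)

(A, Z)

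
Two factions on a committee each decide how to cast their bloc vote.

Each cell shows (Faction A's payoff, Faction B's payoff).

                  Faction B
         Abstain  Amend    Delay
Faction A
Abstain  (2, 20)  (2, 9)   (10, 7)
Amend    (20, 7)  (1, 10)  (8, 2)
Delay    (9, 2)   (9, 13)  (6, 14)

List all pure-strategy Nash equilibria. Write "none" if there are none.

There is no pure-strategy Nash equilibrium.

(Abstain, Abstain): Faction A can switch to Amend (2 → 20). Not NE.
(Abstain, Amend): Faction A can switch to Delay (2 → 9). Not NE.
(Abstain, Delay): Faction B can switch to Abstain (7 → 20). Not NE.
(Amend, Abstain): Faction B can switch to Amend (7 → 10). Not NE.
(Amend, Amend): Faction A can switch to Abstain (1 → 2). Not NE.
(Amend, Delay): Faction A can switch to Abstain (8 → 10). Not NE.
(The remaining 3 profiles each have a profitable deviation by the same check.)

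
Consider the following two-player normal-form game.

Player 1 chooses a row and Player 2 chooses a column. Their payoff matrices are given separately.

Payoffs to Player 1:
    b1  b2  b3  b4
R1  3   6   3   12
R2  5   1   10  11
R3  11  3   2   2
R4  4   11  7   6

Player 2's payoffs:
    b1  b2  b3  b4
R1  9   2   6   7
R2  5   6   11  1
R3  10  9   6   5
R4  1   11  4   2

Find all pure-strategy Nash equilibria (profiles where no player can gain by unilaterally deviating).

The pure Nash equilibria are (R2, b3); (R3, b1); (R4, b2).

For each player, find the best response to each opponent profile; mutual best responses are the pure NE.
Player 1 against b1: payoffs 3, 5, 11, 4 → best response R3.
Player 1 against b2: payoffs 6, 1, 3, 11 → best response R4.
Player 1 against b3: payoffs 3, 10, 2, 7 → best response R2.
Player 1 against b4: payoffs 12, 11, 2, 6 → best response R1.
Player 2 against R1: payoffs 9, 2, 6, 7 → best response b1.
Player 2 against R2: payoffs 5, 6, 11, 1 → best response b3.
Player 2 against R3: payoffs 10, 9, 6, 5 → best response b1.
Player 2 against R4: payoffs 1, 11, 4, 2 → best response b2.
Mutual best responses: (R2, b3); (R3, b1); (R4, b2).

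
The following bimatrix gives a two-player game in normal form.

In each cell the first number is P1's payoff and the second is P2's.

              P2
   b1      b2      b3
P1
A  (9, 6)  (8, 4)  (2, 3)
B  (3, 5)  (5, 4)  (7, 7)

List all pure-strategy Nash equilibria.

Pure-strategy Nash equilibria: (A, b1) and (B, b3)

(A, b1): P1 gets 9, best alternative 3; P2 gets 6, best alternative 4. No profitable deviation — NE.
(A, b2): P2 can switch to b1 (4 → 6). Not NE.
(A, b3): P1 can switch to B (2 → 7). Not NE.
(B, b1): P1 can switch to A (3 → 9). Not NE.
(B, b2): P1 can switch to A (5 → 8). Not NE.
(B, b3): P1 gets 7, best alternative 2; P2 gets 7, best alternative 5. No profitable deviation — NE.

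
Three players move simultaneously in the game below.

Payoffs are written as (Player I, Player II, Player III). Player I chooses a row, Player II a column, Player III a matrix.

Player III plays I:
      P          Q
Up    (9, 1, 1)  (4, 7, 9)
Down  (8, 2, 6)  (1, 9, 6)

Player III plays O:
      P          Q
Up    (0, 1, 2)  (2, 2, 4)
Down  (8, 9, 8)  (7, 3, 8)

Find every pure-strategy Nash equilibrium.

(Up, Q, I); (Down, P, O)

(Up, P, I): Player II can switch to Q (1 → 7). Not NE.
(Up, P, O): Player I can switch to Down (0 → 8). Not NE.
(Up, Q, I): Player I gets 4, best alternative 1; Player II gets 7, best alternative 1; Player III gets 9, best alternative 4. No profitable deviation — NE.
(Up, Q, O): Player I can switch to Down (2 → 7). Not NE.
(Down, P, I): Player I can switch to Up (8 → 9). Not NE.
(Down, P, O): Player I gets 8, best alternative 0; Player II gets 9, best alternative 3; Player III gets 8, best alternative 6. No profitable deviation — NE.
(Down, Q, I): Player I can switch to Up (1 → 4). Not NE.
(Down, Q, O): Player II can switch to P (3 → 9). Not NE.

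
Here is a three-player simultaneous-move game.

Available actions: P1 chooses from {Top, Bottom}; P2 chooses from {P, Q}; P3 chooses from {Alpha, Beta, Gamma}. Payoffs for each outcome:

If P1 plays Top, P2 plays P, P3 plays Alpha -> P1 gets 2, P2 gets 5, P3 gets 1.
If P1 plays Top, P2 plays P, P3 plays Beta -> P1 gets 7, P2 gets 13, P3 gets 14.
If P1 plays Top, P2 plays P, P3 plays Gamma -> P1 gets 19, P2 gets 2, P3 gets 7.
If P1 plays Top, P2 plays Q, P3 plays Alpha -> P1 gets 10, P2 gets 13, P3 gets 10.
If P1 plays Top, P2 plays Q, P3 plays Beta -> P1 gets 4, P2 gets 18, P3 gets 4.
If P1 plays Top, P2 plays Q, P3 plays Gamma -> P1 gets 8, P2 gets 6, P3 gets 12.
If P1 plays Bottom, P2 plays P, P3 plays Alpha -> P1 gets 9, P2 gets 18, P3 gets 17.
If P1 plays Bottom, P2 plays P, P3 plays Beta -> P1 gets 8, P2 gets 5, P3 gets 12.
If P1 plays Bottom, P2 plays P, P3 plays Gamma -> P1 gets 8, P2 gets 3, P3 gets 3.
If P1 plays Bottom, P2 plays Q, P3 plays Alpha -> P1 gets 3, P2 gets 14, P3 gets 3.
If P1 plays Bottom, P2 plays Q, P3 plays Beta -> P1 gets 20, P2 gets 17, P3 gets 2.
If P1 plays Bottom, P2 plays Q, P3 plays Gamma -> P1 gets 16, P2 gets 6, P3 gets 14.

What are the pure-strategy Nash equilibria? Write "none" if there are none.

The pure Nash equilibria are (Bottom, P, Alpha); (Bottom, Q, Gamma).

For each strategy profile, look for a profitable unilateral deviation.
(Top, P, Alpha): P1 can switch to Bottom (2 → 9). Not NE.
(Top, P, Beta): P1 can switch to Bottom (7 → 8). Not NE.
(Top, P, Gamma): P2 can switch to Q (2 → 6). Not NE.
(Top, Q, Alpha): P3 can switch to Gamma (10 → 12). Not NE.
(Top, Q, Beta): P1 can switch to Bottom (4 → 20). Not NE.
(Top, Q, Gamma): P1 can switch to Bottom (8 → 16). Not NE.
(Bottom, P, Alpha): P1 gets 9, best alternative 2; P2 gets 18, best alternative 14; P3 gets 17, best alternative 12. No profitable deviation — NE.
(Bottom, P, Beta): P2 can switch to Q (5 → 17). Not NE.
(Bottom, P, Gamma): P1 can switch to Top (8 → 19). Not NE.
(Bottom, Q, Gamma): P1 gets 16, best alternative 8; P2 gets 6, best alternative 3; P3 gets 14, best alternative 3. No profitable deviation — NE.
(The remaining 2 profiles each have a profitable deviation by the same check.)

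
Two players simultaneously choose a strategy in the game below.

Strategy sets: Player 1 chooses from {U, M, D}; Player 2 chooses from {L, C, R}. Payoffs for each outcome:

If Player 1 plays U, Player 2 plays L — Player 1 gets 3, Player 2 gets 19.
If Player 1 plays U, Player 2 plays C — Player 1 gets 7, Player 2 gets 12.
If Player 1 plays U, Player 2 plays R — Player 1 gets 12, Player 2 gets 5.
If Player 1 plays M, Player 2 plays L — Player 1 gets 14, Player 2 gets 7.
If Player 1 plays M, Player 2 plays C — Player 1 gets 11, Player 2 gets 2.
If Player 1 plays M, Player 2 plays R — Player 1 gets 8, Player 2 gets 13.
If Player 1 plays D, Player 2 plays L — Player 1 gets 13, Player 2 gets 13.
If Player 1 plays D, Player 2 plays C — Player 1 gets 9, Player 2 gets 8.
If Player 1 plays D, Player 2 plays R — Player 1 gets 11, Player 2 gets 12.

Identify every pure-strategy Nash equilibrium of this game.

Player 1 against L: payoffs 3, 14, 13 → best response M.
Player 1 against C: payoffs 7, 11, 9 → best response M.
Player 1 against R: payoffs 12, 8, 11 → best response U.
Player 2 against U: payoffs 19, 12, 5 → best response L.
Player 2 against M: payoffs 7, 2, 13 → best response R.
Player 2 against D: payoffs 13, 8, 12 → best response L.
No profile is a mutual best response for all players.

No pure-strategy Nash equilibrium.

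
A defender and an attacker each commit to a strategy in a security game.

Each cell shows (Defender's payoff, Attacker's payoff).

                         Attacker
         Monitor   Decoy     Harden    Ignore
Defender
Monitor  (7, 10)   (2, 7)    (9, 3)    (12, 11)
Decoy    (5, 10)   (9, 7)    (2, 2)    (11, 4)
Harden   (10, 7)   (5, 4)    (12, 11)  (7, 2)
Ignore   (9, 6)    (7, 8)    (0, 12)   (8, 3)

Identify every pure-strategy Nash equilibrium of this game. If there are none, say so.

(Monitor, Monitor): Defender can switch to Harden (7 → 10). Not NE.
(Monitor, Decoy): Defender can switch to Decoy (2 → 9). Not NE.
(Monitor, Harden): Defender can switch to Harden (9 → 12). Not NE.
(Monitor, Ignore): Defender gets 12, best alternative 11; Attacker gets 11, best alternative 10. No profitable deviation — NE.
(Decoy, Monitor): Defender can switch to Monitor (5 → 7). Not NE.
(Decoy, Decoy): Attacker can switch to Monitor (7 → 10). Not NE.
(Decoy, Harden): Defender can switch to Monitor (2 → 9). Not NE.
(Decoy, Ignore): Defender can switch to Monitor (11 → 12). Not NE.
(Harden, Monitor): Attacker can switch to Harden (7 → 11). Not NE.
(Harden, Decoy): Defender can switch to Decoy (5 → 9). Not NE.
(Harden, Harden): Defender gets 12, best alternative 9; Attacker gets 11, best alternative 7. No profitable deviation — NE.
(Harden, Ignore): Defender can switch to Monitor (7 → 12). Not NE.
(Ignore, Monitor): Defender can switch to Harden (9 → 10). Not NE.
(Ignore, Decoy): Defender can switch to Decoy (7 → 9). Not NE.
(The remaining 2 profiles each have a profitable deviation by the same check.)

Pure-strategy Nash equilibria: (Monitor, Ignore) and (Harden, Harden)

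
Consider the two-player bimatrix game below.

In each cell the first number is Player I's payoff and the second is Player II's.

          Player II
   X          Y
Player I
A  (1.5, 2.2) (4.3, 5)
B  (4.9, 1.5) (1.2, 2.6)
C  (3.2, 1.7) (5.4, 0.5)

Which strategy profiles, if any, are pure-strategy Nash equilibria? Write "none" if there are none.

Mark each player's best response to every combination of opponents' strategies; a profile where every player is best-responding is a pure Nash equilibrium.
Player I against X: payoffs 1.5, 4.9, 3.2 → best response B.
Player I against Y: payoffs 4.3, 1.2, 5.4 → best response C.
Player II against A: payoffs 2.2, 5 → best response Y.
Player II against B: payoffs 1.5, 2.6 → best response Y.
Player II against C: payoffs 1.7, 0.5 → best response X.
No profile is a mutual best response for all players.

No pure-strategy Nash equilibrium.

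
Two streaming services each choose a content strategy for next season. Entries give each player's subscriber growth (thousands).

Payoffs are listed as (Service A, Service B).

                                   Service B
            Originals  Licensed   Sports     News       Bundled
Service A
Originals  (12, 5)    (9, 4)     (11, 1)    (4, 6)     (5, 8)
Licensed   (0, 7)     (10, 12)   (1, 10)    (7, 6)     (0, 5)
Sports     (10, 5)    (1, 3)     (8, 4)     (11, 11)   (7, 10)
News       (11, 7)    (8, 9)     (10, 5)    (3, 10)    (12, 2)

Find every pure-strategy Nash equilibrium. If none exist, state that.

For each player, find the best response to each opponent profile; mutual best responses are the pure NE.
Service A against Originals: payoffs 12, 0, 10, 11 → best response Originals.
Service A against Licensed: payoffs 9, 10, 1, 8 → best response Licensed.
Service A against Sports: payoffs 11, 1, 8, 10 → best response Originals.
Service A against News: payoffs 4, 7, 11, 3 → best response Sports.
Service A against Bundled: payoffs 5, 0, 7, 12 → best response News.
Service B against Originals: payoffs 5, 4, 1, 6, 8 → best response Bundled.
Service B against Licensed: payoffs 7, 12, 10, 6, 5 → best response Licensed.
Service B against Sports: payoffs 5, 3, 4, 11, 10 → best response News.
Service B against News: payoffs 7, 9, 5, 10, 2 → best response News.
Mutual best responses: (Licensed, Licensed); (Sports, News).

(Licensed, Licensed), (Sports, News)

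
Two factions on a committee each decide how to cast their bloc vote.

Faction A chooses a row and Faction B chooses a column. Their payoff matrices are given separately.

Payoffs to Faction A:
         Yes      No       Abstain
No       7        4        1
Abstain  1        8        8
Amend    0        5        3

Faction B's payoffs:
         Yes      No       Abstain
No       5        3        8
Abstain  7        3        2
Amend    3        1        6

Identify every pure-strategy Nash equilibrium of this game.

For each player, find the best response to each opponent profile; mutual best responses are the pure NE.
Faction A against Yes: payoffs 7, 1, 0 → best response No.
Faction A against No: payoffs 4, 8, 5 → best response Abstain.
Faction A against Abstain: payoffs 1, 8, 3 → best response Abstain.
Faction B against No: payoffs 5, 3, 8 → best response Abstain.
Faction B against Abstain: payoffs 7, 3, 2 → best response Yes.
Faction B against Amend: payoffs 3, 1, 6 → best response Abstain.
No profile is a mutual best response for all players.

No pure-strategy Nash equilibrium.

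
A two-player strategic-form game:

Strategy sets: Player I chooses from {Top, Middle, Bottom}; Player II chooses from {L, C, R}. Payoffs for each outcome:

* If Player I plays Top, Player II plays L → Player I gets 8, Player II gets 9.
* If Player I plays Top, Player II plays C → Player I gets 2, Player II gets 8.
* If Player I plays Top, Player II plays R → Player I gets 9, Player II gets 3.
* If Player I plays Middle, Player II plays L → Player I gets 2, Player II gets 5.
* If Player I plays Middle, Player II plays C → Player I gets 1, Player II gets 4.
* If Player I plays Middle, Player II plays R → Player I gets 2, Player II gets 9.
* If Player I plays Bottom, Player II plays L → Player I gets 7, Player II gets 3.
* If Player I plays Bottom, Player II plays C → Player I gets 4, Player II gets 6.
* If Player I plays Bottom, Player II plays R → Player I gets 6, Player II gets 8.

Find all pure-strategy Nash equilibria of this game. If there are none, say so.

Player I against L: payoffs 8, 2, 7 → best response Top.
Player I against C: payoffs 2, 1, 4 → best response Bottom.
Player I against R: payoffs 9, 2, 6 → best response Top.
Player II against Top: payoffs 9, 8, 3 → best response L.
Player II against Middle: payoffs 5, 4, 9 → best response R.
Player II against Bottom: payoffs 3, 6, 8 → best response R.
Mutual best responses: (Top, L).

The unique pure-strategy Nash equilibrium is (Top, L).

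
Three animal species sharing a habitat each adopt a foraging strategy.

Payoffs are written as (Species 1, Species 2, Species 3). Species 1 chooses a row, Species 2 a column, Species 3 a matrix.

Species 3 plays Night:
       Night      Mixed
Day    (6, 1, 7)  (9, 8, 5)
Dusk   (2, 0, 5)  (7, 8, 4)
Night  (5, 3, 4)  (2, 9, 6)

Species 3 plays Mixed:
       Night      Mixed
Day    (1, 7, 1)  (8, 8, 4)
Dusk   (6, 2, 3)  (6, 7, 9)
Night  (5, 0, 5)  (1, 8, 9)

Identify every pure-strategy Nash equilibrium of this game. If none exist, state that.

For each strategy profile, look for a profitable unilateral deviation.
(Day, Night, Night): Species 2 can switch to Mixed (1 → 8). Not NE.
(Day, Night, Mixed): Species 1 can switch to Dusk (1 → 6). Not NE.
(Day, Mixed, Night): Species 1 gets 9, best alternative 7; Species 2 gets 8, best alternative 1; Species 3 gets 5, best alternative 4. No profitable deviation — NE.
(Day, Mixed, Mixed): Species 3 can switch to Night (4 → 5). Not NE.
(Dusk, Night, Night): Species 1 can switch to Day (2 → 6). Not NE.
(Dusk, Night, Mixed): Species 2 can switch to Mixed (2 → 7). Not NE.
(Dusk, Mixed, Night): Species 1 can switch to Day (7 → 9). Not NE.
(Dusk, Mixed, Mixed): Species 1 can switch to Day (6 → 8). Not NE.
(Night, Night, Night): Species 1 can switch to Day (5 → 6). Not NE.
(The remaining 3 profiles each have a profitable deviation by the same check.)

The unique pure-strategy Nash equilibrium is (Day, Mixed, Night).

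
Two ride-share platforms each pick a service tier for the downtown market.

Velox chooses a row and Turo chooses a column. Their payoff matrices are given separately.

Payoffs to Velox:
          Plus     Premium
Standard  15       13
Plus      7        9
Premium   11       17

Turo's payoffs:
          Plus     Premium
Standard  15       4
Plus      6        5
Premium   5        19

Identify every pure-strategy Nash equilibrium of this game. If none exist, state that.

The pure Nash equilibria are (Standard, Plus), (Premium, Premium).

For each player, find the best response to each opponent profile; mutual best responses are the pure NE.
Velox against Plus: payoffs 15, 7, 11 → best response Standard.
Velox against Premium: payoffs 13, 9, 17 → best response Premium.
Turo against Standard: payoffs 15, 4 → best response Plus.
Turo against Plus: payoffs 6, 5 → best response Plus.
Turo against Premium: payoffs 5, 19 → best response Premium.
Mutual best responses: (Standard, Plus); (Premium, Premium).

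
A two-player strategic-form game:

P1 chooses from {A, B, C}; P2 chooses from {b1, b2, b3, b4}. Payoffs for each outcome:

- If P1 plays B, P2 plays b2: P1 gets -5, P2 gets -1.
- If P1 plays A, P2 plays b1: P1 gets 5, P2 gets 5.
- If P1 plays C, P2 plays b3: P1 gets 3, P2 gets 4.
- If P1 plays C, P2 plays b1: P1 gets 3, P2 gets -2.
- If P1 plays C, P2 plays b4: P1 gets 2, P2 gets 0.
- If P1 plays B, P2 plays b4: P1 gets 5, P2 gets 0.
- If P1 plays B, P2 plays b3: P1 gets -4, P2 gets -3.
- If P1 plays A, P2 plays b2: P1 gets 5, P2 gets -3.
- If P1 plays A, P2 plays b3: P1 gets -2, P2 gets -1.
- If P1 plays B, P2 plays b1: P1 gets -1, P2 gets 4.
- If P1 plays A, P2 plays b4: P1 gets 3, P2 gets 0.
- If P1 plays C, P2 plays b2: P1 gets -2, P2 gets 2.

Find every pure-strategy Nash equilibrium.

Pure-strategy Nash equilibria: (A, b1); (C, b3)

P1 against b1: payoffs 5, -1, 3 → best response A.
P1 against b2: payoffs 5, -5, -2 → best response A.
P1 against b3: payoffs -2, -4, 3 → best response C.
P1 against b4: payoffs 3, 5, 2 → best response B.
P2 against A: payoffs 5, -3, -1, 0 → best response b1.
P2 against B: payoffs 4, -1, -3, 0 → best response b1.
P2 against C: payoffs -2, 2, 4, 0 → best response b3.
Mutual best responses: (A, b1); (C, b3).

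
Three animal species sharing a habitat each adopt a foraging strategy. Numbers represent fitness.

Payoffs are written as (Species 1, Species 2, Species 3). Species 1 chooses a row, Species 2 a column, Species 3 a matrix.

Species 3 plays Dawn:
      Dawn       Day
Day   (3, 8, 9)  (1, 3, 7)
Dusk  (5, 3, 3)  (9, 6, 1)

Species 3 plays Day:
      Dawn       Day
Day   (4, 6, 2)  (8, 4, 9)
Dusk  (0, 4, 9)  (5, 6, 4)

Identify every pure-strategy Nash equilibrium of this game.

For each strategy profile, look for a profitable unilateral deviation.
(Day, Dawn, Dawn): Species 1 can switch to Dusk (3 → 5). Not NE.
(Day, Dawn, Day): Species 3 can switch to Dawn (2 → 9). Not NE.
(Day, Day, Dawn): Species 1 can switch to Dusk (1 → 9). Not NE.
(Day, Day, Day): Species 2 can switch to Dawn (4 → 6). Not NE.
(Dusk, Dawn, Dawn): Species 2 can switch to Day (3 → 6). Not NE.
(Dusk, Dawn, Day): Species 1 can switch to Day (0 → 4). Not NE.
(Dusk, Day, Dawn): Species 3 can switch to Day (1 → 4). Not NE.
(Dusk, Day, Day): Species 1 can switch to Day (5 → 8). Not NE.

none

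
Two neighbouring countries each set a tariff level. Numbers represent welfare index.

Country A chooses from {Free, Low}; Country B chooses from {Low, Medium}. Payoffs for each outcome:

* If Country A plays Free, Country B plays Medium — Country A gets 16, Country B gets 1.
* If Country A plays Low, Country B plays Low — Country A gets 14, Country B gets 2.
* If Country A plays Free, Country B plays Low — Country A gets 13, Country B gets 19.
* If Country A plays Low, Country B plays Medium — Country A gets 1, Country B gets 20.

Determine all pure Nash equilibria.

Country A against Low: payoffs 13, 14 → best response Low.
Country A against Medium: payoffs 16, 1 → best response Free.
Country B against Free: payoffs 19, 1 → best response Low.
Country B against Low: payoffs 2, 20 → best response Medium.
No profile is a mutual best response for all players.

There is no pure-strategy Nash equilibrium.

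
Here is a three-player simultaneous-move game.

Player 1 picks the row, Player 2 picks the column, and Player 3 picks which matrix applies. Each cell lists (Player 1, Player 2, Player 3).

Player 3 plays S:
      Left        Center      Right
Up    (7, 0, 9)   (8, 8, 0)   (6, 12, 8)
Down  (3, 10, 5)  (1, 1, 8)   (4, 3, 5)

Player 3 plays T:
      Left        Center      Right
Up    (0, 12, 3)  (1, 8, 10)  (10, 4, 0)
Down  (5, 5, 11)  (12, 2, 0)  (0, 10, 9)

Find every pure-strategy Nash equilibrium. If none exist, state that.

For each strategy profile, look for a profitable unilateral deviation.
(Up, Left, S): Player 2 can switch to Center (0 → 8). Not NE.
(Up, Left, T): Player 1 can switch to Down (0 → 5). Not NE.
(Up, Center, S): Player 2 can switch to Right (8 → 12). Not NE.
(Up, Center, T): Player 1 can switch to Down (1 → 12). Not NE.
(Up, Right, S): Player 1 gets 6, best alternative 4; Player 2 gets 12, best alternative 8; Player 3 gets 8, best alternative 0. No profitable deviation — NE.
(Up, Right, T): Player 2 can switch to Left (4 → 12). Not NE.
(Down, Left, S): Player 1 can switch to Up (3 → 7). Not NE.
(The remaining 5 profiles each have a profitable deviation by the same check.)

Pure NE: (Up, Right, S)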